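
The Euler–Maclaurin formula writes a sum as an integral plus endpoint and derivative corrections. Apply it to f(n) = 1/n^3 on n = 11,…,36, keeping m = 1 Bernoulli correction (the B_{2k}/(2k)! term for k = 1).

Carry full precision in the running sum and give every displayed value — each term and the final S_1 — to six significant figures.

S_1 ≈ 0.00414973

∫_11^36 1/x^3 dx evaluates to 0.00374643.
Endpoint term: (f(11) + f(36))/2 = (0.000751315 + 2.14335e-05)/2 = 0.000386374.
So far: 0.00413280.
Correction k=1: B_{2}/2! · (f^{(1)}(36) − f^{(1)}(11)) = 1/12 · (-1.78612e-06 − (-0.000204904)) = 1.69265e-05.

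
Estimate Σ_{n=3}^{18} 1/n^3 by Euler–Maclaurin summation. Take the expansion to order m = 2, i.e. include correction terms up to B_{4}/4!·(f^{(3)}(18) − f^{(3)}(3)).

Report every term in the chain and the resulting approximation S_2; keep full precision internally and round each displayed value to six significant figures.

S_2 ≈ 0.0755863

∫_3^18 1/x^3 dx evaluates to 0.0540123.
½[f(3) + f(18)] = ½[0.0370370 + 0.000171468] = 0.0186043.
Running total after boundary: 0.0726166.
Correction k=1: B_{2}/2! · (f^{(1)}(18) − f^{(1)}(3)) = 1/12 · (-2.85780e-05 − (-0.0370370)) = 0.00308404.
Running total after k=1: 0.0757006.
Correction k=2: B_{4}/4! · (f^{(3)}(18) − f^{(3)}(3)) = −1/720 · (-1.76407e-06 − (-0.0823045)) = -0.000114309.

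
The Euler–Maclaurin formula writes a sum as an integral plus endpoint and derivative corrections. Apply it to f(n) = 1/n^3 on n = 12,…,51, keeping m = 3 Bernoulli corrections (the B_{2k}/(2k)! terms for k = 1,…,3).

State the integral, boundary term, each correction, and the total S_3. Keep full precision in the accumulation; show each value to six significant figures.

S_3 ≈ 0.00358510

The integral term ∫_12^51 1/x^3 dx = 0.00327999.
½[f(12) + f(51)] = ½[0.000578704 + 7.53858e-06] = 0.000293121.
Running total after boundary: 0.00357311.
Order-1 term: 1/12 · (-4.43446e-07 − (-0.000144676)) = 1.20194e-05.
Partial sum through k=1: 0.00358513.
Order-2 term: −1/720 · (-3.40981e-09 − (-2.00939e-05)) = -2.79034e-08.
Partial sum through k=2: 0.00358510.
Order-3 term: 1/30240 · (-5.50604e-11 − (-5.86071e-06)) = 1.93805e-10.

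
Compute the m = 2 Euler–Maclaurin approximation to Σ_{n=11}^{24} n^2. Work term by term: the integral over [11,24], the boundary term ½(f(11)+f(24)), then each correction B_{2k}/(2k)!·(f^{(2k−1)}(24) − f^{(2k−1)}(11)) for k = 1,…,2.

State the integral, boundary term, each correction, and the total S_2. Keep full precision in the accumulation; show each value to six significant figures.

∫_11^24 x^2 dx evaluates to 4164.33.
½[f(11) + f(24)] = ½[121.000 + 576.000] = 348.500.
Running total after boundary: 4512.83.
Order-1 term: 1/12 · (48.0000 − 22.0000) = 2.16667.
Running total after k=1: 4515.00.
Order-2 term: −1/720 · (0.00000 − 0.00000) = 0.00000.

S_2 ≈ 4515.00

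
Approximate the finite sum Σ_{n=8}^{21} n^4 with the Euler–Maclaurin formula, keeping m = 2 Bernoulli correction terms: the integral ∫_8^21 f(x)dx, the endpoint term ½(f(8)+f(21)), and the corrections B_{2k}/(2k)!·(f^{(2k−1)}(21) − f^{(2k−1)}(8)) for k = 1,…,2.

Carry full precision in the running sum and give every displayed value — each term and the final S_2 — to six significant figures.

S_2 ≈ 912471

The integral term ∫_8^21 x^4 dx = 810267.
Boundary: ½(f(8) + f(21)) = ½(4096.00 + 194481) = 99288.5.
Running total after boundary: 909555.
Order-1 term: 1/12 · (37044.0 − 2048.00) = 2916.33.
After k=1: 912471.
Order-2 term: −1/720 · (504.000 − 192.000) = -0.433333.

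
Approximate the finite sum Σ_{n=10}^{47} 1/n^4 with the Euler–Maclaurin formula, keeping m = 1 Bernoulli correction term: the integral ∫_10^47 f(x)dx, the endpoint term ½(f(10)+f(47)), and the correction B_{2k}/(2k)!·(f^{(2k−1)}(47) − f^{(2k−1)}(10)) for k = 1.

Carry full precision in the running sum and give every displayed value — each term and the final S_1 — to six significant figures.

The integral term ∫_10^47 1/x^4 dx = 0.000330123.
Boundary: ½(f(10) + f(47)) = ½(0.000100000 + 2.04931e-07) = 5.01025e-05.
Running total after boundary: 0.000380225.
Order-1 term: 1/12 · (-1.74410e-08 − (-4.00000e-05)) = 3.33188e-06.

S_1 ≈ 0.000383557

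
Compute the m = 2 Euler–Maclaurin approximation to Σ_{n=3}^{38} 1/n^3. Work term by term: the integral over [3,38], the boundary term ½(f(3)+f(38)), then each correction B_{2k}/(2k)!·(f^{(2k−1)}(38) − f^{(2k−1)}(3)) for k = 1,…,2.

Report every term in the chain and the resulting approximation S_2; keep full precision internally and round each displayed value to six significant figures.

The integral term ∫_3^38 1/x^3 dx = 0.0552093.
Boundary: ½(f(3) + f(38)) = ½(0.0370370 + 1.82242e-05) = 0.0185276.
Running total after boundary: 0.0737369.
Correction k=1: B_{2}/2! · (f^{(1)}(38) − f^{(1)}(3)) = 1/12 · (-1.43876e-06 − (-0.0370370)) = 0.00308630.
After k=1: 0.0768232.
Correction k=2: B_{4}/4! · (f^{(3)}(38) − f^{(3)}(3)) = −1/720 · (-1.99274e-08 − (-0.0823045)) = -0.000114312.

S_2 ≈ 0.0767089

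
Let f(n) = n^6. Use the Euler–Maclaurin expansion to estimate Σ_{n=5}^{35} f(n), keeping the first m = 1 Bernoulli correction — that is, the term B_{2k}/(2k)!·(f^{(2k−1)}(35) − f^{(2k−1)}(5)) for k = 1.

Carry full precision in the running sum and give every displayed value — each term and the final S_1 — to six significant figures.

S_1 ≈ 1.01367e+10

Integral: ∫_5^35 x^6 dx = 9.19132e+09.
½[f(5) + f(35)] = ½[15625.0 + 1.83827e+09] = 9.19141e+08.
Integral + boundary = 1.01105e+10.
Order-1 term: 1/12 · (3.15131e+08 − 18750.0) = 2.62594e+07.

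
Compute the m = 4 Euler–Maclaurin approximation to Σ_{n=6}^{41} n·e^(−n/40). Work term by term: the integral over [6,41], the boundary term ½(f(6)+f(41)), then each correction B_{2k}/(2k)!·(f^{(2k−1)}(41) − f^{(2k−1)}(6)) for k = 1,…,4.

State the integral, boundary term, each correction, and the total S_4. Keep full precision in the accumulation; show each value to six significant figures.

S_4 ≈ 431.078

The integral term ∫_6^41 x·e^(−x/40) dx = 421.202.
½[f(6) + f(41)] = ½[5.16425 + 14.7107] = 9.93745.
Integral + boundary = 431.140.
Order-1 term: 1/12 · (-0.00896991 − 0.731602) = -0.0617143.
After k=1: 431.078.
Order-2 term: −1/720 · (0.000442889 − 0.00153314) = 1.51423e-06.
After k=2: 431.078.
Order-3 term: 1/30240 · (5.57116e-07 − 1.63064e-06) = -3.55001e-11.
After k=3: 431.078.
Order-4 term: −1/1209600 · (5.23391e-10 − 1.43942e-09) = 7.57296e-16.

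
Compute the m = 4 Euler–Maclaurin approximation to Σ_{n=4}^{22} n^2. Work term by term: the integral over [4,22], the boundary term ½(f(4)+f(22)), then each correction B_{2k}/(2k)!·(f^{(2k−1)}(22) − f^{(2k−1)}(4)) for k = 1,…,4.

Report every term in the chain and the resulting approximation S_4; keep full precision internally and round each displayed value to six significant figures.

Integral: ∫_4^22 x^2 dx = 3528.00.
Boundary: ½(f(4) + f(22)) = ½(16.0000 + 484.000) = 250.000.
So far: 3778.00.
Order-1 term: 1/12 · (44.0000 − 8.00000) = 3.00000.
Running total after k=1: 3781.00.
Order-2 term: −1/720 · (0.00000 − 0.00000) = 0.00000.
Running total after k=2: 3781.00.
Order-3 term: 1/30240 · (0.00000 − 0.00000) = 0.00000.
Running total after k=3: 3781.00.
Order-4 term: −1/1209600 · (0.00000 − 0.00000) = 0.00000.

S_4 ≈ 3781.00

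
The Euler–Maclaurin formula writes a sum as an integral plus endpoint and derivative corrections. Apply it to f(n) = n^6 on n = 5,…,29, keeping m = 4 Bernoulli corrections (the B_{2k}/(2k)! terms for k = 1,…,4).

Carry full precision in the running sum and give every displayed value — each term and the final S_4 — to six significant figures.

Integral: ∫_5^29 x^6 dx = 2.46426e+09.
Boundary: ½(f(5) + f(29)) = ½(15625.0 + 5.94823e+08) = 2.97419e+08.
Integral + boundary = 2.76168e+09.
Order-1 term: 1/12 · (1.23067e+08 − 18750.0) = 1.02540e+07.
Partial sum through k=1: 2.77193e+09.
Order-2 term: −1/720 · (2.92668e+06 − 15000.0) = -4044.00.
Partial sum through k=2: 2.77193e+09.
Order-3 term: 1/30240 · (20880.0 − 3600.00) = 0.571429.
Partial sum through k=3: 2.77193e+09.
Order-4 term: −1/1209600 · (0.00000 − 0.00000) = 0.00000.

S_4 ≈ 2.77193e+09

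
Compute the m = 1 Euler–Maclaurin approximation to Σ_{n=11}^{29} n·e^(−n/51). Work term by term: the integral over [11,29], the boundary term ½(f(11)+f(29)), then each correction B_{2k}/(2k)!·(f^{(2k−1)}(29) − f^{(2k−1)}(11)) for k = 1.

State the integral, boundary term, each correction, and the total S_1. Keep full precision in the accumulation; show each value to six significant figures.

S_1 ≈ 250.634

The integral term ∫_11^29 x·e^(−x/51) dx = 238.022.
Endpoint term: (f(11) + f(29))/2 = (8.86587 + 16.4228)/2 = 12.6443.
So far: 250.666.
Order-1 term: 1/12 · (0.244287 − 0.632148) = -0.0323217.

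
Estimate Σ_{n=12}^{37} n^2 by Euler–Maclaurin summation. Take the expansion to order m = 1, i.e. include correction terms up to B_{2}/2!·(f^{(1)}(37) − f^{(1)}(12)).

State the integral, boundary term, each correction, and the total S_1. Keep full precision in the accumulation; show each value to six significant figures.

S_1 ≈ 17069.0

∫_12^37 x^2 dx evaluates to 16308.3.
Endpoint term: (f(12) + f(37))/2 = (144.000 + 1369.00)/2 = 756.500.
So far: 17064.8.
Correction k=1: B_{2}/2! · (f^{(1)}(37) − f^{(1)}(12)) = 1/12 · (74.0000 − 24.0000) = 4.16667.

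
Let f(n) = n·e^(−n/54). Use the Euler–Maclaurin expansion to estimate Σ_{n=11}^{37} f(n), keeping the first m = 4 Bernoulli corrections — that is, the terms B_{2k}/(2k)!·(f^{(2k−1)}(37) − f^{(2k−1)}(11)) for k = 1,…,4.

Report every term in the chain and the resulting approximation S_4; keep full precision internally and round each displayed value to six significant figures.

S_4 ≈ 400.250

∫_11^37 x·e^(−x/54) dx evaluates to 386.480.
Endpoint term: (f(11) + f(37))/2 = (8.97274 + 18.6479)/2 = 13.8103.
Running total after boundary: 400.291.
k=1: B_{2}/(2)! × [f^{(1)}(37) − f^{(1)}(11)] = 1/12 × (0.158666 − 0.649542) = -0.0409064.
Partial sum through k=1: 400.250.
k=2: B_{4}/(4)! × [f^{(3)}(37) − f^{(3)}(11)] = −1/720 × (0.000400089 − 0.000782219) = 5.30736e-07.
Partial sum through k=2: 400.250.
k=3: B_{6}/(6)! × [f^{(5)}(37) − f^{(5)}(11)] = 1/30240 × (2.55750e-07 − 4.60112e-07) = -6.75802e-12.
Partial sum through k=3: 400.250.
k=4: B_{8}/(8)! × [f^{(7)}(37) − f^{(7)}(11)] = −1/1209600 × (1.28359e-10 − 2.23585e-10) = 7.87252e-17.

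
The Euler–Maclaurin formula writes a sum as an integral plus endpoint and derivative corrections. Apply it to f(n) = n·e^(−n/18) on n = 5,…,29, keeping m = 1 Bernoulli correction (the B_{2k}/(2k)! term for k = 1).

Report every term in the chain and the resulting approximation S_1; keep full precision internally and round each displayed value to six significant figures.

∫_5^29 x·e^(−x/18) dx evaluates to 144.673.
Endpoint term: (f(5) + f(29))/2 = (3.78733 + 5.79030)/2 = 4.78881.
So far: 149.462.
k=1: B_{2}/(2)! × [f^{(1)}(29) − f^{(1)}(5)] = 1/12 × (-0.122018 − 0.547058) = -0.0557563.

S_1 ≈ 149.406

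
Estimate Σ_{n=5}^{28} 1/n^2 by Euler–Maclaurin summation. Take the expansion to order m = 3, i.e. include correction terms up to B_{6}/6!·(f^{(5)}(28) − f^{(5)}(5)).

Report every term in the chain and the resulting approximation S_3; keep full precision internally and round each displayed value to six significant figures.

Integral: ∫_5^28 1/x^2 dx = 0.164286.
Endpoint term: (f(5) + f(28))/2 = (0.0400000 + 0.00127551)/2 = 0.0206378.
Integral + boundary = 0.184923.
k=1: B_{2}/(2)! × [f^{(1)}(28) − f^{(1)}(5)] = 1/12 × (-9.11079e-05 − (-0.0160000)) = 0.00132574.
After k=1: 0.186249.
k=2: B_{4}/(4)! × [f^{(3)}(28) − f^{(3)}(5)] = −1/720 × (-1.39451e-06 − (-0.00768000)) = -1.06647e-05.
After k=2: 0.186239.
k=3: B_{6}/(6)! × [f^{(5)}(28) − f^{(5)}(5)] = 1/30240 × (-5.33613e-08 − (-0.00921600)) = 3.04760e-07.

S_3 ≈ 0.186239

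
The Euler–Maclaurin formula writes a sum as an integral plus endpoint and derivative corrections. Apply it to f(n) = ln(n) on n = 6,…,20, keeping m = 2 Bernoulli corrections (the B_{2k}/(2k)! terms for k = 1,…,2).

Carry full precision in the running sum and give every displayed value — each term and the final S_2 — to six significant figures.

S_2 ≈ 37.5481

∫_6^20 ln(x) dx evaluates to 35.1641.
Boundary: ½(f(6) + f(20)) = ½(1.79176 + 2.99573) = 2.39375.
So far: 37.5578.
Correction k=1: B_{2}/2! · (f^{(1)}(20) − f^{(1)}(6)) = 1/12 · (0.0500000 − 0.166667) = -0.00972222.
Partial sum through k=1: 37.5481.
Correction k=2: B_{4}/4! · (f^{(3)}(20) − f^{(3)}(6)) = −1/720 · (0.000250000 − 0.00925926) = 1.25129e-05.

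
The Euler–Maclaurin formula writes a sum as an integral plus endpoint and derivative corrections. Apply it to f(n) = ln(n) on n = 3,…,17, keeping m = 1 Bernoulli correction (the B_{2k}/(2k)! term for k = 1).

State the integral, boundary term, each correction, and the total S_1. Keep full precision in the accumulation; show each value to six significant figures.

S_1 ≈ 32.8118

Integral: ∫_3^17 ln(x) dx = 30.8688.
Endpoint term: (f(3) + f(17))/2 = (1.09861 + 2.83321)/2 = 1.96591.
Running total after boundary: 32.8347.
Correction k=1: B_{2}/2! · (f^{(1)}(17) − f^{(1)}(3)) = 1/12 · (0.0588235 − 0.333333) = -0.0228758.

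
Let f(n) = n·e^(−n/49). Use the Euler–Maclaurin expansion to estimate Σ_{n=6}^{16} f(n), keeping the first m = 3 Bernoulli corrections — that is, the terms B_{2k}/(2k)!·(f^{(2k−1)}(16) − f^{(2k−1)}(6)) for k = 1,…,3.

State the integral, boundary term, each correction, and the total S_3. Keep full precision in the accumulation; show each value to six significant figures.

Integral: ∫_6^16 x·e^(−x/49) dx = 86.6741.
Boundary: ½(f(6) + f(16)) = ½(5.30851 + 11.5428) = 8.42563.
Running total after boundary: 95.0997.
Correction k=1: B_{2}/2! · (f^{(1)}(16) − f^{(1)}(6)) = 1/12 · (0.485856 − 0.776414) = -0.0242132.
After k=1: 95.0755.
Correction k=2: B_{4}/4! · (f^{(3)}(16) − f^{(3)}(6)) = −1/720 · (0.000803290 − 0.00106036) = 3.57036e-07.
After k=2: 95.0755.
Correction k=3: B_{6}/6! · (f^{(5)}(16) − f^{(5)}(6)) = 1/30240 · (5.84850e-07 − 7.48581e-07) = -5.41437e-12.

S_3 ≈ 95.0755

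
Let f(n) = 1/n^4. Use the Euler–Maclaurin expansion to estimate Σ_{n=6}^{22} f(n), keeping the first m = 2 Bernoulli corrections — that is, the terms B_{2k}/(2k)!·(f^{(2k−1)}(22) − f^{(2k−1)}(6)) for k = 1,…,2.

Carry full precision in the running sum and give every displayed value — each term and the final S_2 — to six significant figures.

S_2 ≈ 0.00194205

∫_6^22 1/x^4 dx evaluates to 0.00151191.
Endpoint term: (f(6) + f(22))/2 = (0.000771605 + 4.26883e-06)/2 = 0.000387937.
So far: 0.00189984.
k=1: B_{2}/(2)! × [f^{(1)}(22) − f^{(1)}(6)] = 1/12 × (-7.76152e-07 − (-0.000514403)) = 4.28023e-05.
After k=1: 0.00194264.
k=2: B_{4}/(4)! × [f^{(3)}(22) − f^{(3)}(6)] = −1/720 × (-4.81086e-08 − (-0.000428669)) = -5.95307e-07.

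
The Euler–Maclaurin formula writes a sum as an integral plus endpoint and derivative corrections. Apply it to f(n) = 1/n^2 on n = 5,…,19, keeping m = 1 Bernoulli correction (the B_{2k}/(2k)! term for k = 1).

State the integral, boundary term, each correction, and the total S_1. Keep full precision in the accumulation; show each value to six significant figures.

S_1 ≈ 0.170062

∫_5^19 1/x^2 dx evaluates to 0.147368.
½[f(5) + f(19)] = ½[0.0400000 + 0.00277008] = 0.0213850.
So far: 0.168753.
k=1: B_{2}/(2)! × [f^{(1)}(19) − f^{(1)}(5)] = 1/12 × (-0.000291588 − (-0.0160000)) = 0.00130903.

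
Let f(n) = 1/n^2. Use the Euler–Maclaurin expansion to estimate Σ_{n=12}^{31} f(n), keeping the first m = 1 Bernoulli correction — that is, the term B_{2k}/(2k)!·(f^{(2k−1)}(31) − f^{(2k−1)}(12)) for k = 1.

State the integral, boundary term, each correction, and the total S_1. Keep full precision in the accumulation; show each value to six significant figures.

Integral: ∫_12^31 1/x^2 dx = 0.0510753.
½[f(12) + f(31)] = ½[0.00694444 + 0.00104058] = 0.00399251.
Integral + boundary = 0.0550678.
Correction k=1: B_{2}/2! · (f^{(1)}(31) − f^{(1)}(12)) = 1/12 · (-6.71344e-05 − (-0.00115741)) = 9.08561e-05.

S_1 ≈ 0.0551586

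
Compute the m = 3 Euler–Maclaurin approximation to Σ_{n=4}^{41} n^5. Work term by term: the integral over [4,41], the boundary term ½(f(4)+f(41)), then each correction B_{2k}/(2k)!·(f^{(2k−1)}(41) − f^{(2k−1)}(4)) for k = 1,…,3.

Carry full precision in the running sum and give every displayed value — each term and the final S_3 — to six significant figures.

S_3 ≈ 8.50789e+08

∫_4^41 x^5 dx evaluates to 7.91683e+08.
Endpoint term: (f(4) + f(41))/2 = (1024.00 + 1.15856e+08)/2 = 5.79286e+07.
Running total after boundary: 8.49612e+08.
k=1: B_{2}/(2)! × [f^{(1)}(41) − f^{(1)}(4)] = 1/12 × (1.41288e+07 − 1280.00) = 1.17729e+06.
Partial sum through k=1: 8.50789e+08.
k=2: B_{4}/(4)! × [f^{(3)}(41) − f^{(3)}(4)] = −1/720 × (100860 − 960.000) = -138.750.
Partial sum through k=2: 8.50789e+08.
k=3: B_{6}/(6)! × [f^{(5)}(41) − f^{(5)}(4)] = 1/30240 × (120.000 − 120.000) = 0.00000.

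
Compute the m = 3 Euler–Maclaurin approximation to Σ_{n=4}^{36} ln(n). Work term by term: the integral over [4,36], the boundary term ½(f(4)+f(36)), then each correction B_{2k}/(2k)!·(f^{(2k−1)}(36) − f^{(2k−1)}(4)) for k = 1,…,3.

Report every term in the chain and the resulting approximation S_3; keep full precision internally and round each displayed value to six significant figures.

S_3 ≈ 93.9279

Integral: ∫_4^36 ln(x) dx = 91.4615.
Endpoint term: (f(4) + f(36))/2 = (1.38629 + 3.58352)/2 = 2.48491.
So far: 93.9464.
Correction k=1: B_{2}/2! · (f^{(1)}(36) − f^{(1)}(4)) = 1/12 · (0.0277778 − 0.250000) = -0.0185185.
After k=1: 93.9279.
Correction k=2: B_{4}/4! · (f^{(3)}(36) − f^{(3)}(4)) = −1/720 · (4.28669e-05 − 0.0312500) = 4.33432e-05.
After k=2: 93.9279.
Correction k=3: B_{6}/6! · (f^{(5)}(36) − f^{(5)}(4)) = 1/30240 · (3.96916e-07 − 0.0234375) = -7.75036e-07.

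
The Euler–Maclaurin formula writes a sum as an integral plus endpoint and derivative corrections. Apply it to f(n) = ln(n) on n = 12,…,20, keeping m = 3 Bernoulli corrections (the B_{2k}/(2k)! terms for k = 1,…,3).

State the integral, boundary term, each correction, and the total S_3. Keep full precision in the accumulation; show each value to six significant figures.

S_3 ≈ 24.8333

Integral: ∫_12^20 ln(x) dx = 22.0958.
Boundary: ½(f(12) + f(20)) = ½(2.48491 + 2.99573) = 2.74032.
Integral + boundary = 24.8361.
Order-1 term: 1/12 · (0.0500000 − 0.0833333) = -0.00277778.
After k=1: 24.8333.
Order-2 term: −1/720 · (0.000250000 − 0.00115741) = 1.26029e-06.
After k=2: 24.8333.
Order-3 term: 1/30240 · (7.50000e-06 − 9.64506e-05) = -2.94149e-09.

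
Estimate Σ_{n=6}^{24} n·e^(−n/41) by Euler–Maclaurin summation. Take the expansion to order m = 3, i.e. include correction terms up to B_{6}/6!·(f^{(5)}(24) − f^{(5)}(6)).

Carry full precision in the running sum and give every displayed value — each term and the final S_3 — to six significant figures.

∫_6^24 x·e^(−x/41) dx evaluates to 180.519.
Boundary: ½(f(6) + f(24)) = ½(5.18318 + 13.3656) = 9.27441.
Integral + boundary = 189.794.
k=1: B_{2}/(2)! × [f^{(1)}(24) − f^{(1)}(6)] = 1/12 × (0.230911 − 0.737444) = -0.0422111.
Partial sum through k=1: 189.752.
k=2: B_{4}/(4)! × [f^{(3)}(24) − f^{(3)}(6)] = −1/720 × (0.000799949 − 0.00146649) = 9.25750e-07.
Partial sum through k=2: 189.752.
k=3: B_{6}/(6)! × [f^{(5)}(24) − f^{(5)}(6)] = 1/30240 × (8.70038e-07 − 1.48381e-06) = -2.02967e-11.

S_3 ≈ 189.752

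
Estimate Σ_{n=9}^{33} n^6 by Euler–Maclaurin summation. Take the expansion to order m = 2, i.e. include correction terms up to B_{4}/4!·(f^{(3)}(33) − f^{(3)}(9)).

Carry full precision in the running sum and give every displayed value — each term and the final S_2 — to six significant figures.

Integral: ∫_9^33 x^6 dx = 6.08767e+09.
Endpoint term: (f(9) + f(33))/2 = (531441 + 1.29147e+09)/2 = 6.46000e+08.
Integral + boundary = 6.73367e+09.
k=1: B_{2}/(2)! × [f^{(1)}(33) − f^{(1)}(9)] = 1/12 × (2.34812e+08 − 354294) = 1.95382e+07.
Partial sum through k=1: 6.75320e+09.
k=2: B_{4}/(4)! × [f^{(3)}(33) − f^{(3)}(9)] = −1/720 × (4.31244e+06 − 87480.0) = -5868.00.

S_2 ≈ 6.75320e+09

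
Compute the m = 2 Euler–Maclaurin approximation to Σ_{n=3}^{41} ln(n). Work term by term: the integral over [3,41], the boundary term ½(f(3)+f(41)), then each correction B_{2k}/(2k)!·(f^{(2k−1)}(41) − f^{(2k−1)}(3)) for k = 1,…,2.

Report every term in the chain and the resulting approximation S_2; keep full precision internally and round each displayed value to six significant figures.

The integral term ∫_3^41 ln(x) dx = 110.961.
½[f(3) + f(41)] = ½[1.09861 + 3.71357] = 2.40609.
So far: 113.367.
k=1: B_{2}/(2)! × [f^{(1)}(41) − f^{(1)}(3)] = 1/12 × (0.0243902 − 0.333333) = -0.0257453.
After k=1: 113.341.
k=2: B_{4}/(4)! × [f^{(3)}(41) − f^{(3)}(3)] = −1/720 × (2.90187e-05 − 0.0740741) = 0.000102840.

S_2 ≈ 113.341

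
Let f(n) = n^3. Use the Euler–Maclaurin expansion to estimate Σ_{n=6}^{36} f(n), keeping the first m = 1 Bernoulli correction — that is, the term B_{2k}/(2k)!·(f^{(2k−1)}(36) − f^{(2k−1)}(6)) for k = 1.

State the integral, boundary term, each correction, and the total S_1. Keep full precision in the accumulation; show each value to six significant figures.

The integral term ∫_6^36 x^3 dx = 419580.
Boundary: ½(f(6) + f(36)) = ½(216.000 + 46656.0) = 23436.0.
Integral + boundary = 443016.
Order-1 term: 1/12 · (3888.00 − 108.000) = 315.000.

S_1 ≈ 443331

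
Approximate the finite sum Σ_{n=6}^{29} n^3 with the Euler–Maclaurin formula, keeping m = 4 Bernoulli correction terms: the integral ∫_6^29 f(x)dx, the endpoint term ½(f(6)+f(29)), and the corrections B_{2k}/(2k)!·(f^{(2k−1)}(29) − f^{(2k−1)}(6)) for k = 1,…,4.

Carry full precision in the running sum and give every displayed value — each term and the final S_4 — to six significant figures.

S_4 ≈ 189000

∫_6^29 x^3 dx evaluates to 176496.
Endpoint term: (f(6) + f(29))/2 = (216.000 + 24389.0)/2 = 12302.5.
Running total after boundary: 188799.
Order-1 term: 1/12 · (2523.00 − 108.000) = 201.250.
Running total after k=1: 189000.
Order-2 term: −1/720 · (6.00000 − 6.00000) = 0.00000.
Running total after k=2: 189000.
Order-3 term: 1/30240 · (0.00000 − 0.00000) = 0.00000.
Running total after k=3: 189000.
Order-4 term: −1/1209600 · (0.00000 − 0.00000) = 0.00000.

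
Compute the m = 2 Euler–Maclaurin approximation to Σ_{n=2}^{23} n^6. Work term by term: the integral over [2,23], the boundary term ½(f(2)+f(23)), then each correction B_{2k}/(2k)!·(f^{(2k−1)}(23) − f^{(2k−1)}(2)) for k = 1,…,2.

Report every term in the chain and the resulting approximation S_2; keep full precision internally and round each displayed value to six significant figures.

S_2 ≈ 5.63638e+08

∫_2^23 x^6 dx evaluates to 4.86404e+08.
Endpoint term: (f(2) + f(23))/2 = (64.0000 + 1.48036e+08)/2 = 7.40180e+07.
So far: 5.60422e+08.
k=1: B_{2}/(2)! × [f^{(1)}(23) − f^{(1)}(2)] = 1/12 × (3.86181e+07 − 192.000) = 3.21816e+06.
Running total after k=1: 5.63640e+08.
k=2: B_{4}/(4)! × [f^{(3)}(23) − f^{(3)}(2)] = −1/720 × (1.46004e+06 − 960.000) = -2026.50.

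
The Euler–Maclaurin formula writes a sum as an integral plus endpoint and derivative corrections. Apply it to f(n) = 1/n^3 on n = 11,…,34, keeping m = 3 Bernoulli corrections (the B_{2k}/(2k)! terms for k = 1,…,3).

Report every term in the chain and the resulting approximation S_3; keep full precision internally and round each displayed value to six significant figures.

∫_11^34 1/x^3 dx evaluates to 0.00369971.
Endpoint term: (f(11) + f(34))/2 = (0.000751315 + 2.54427e-05)/2 = 0.000388379.
Running total after boundary: 0.00408808.
Correction k=1: B_{2}/2! · (f^{(1)}(34) − f^{(1)}(11)) = 1/12 · (-2.24494e-06 − (-0.000204904)) = 1.68883e-05.
Partial sum through k=1: 0.00410497.
Correction k=2: B_{4}/4! · (f^{(3)}(34) − f^{(3)}(11)) = −1/720 · (-3.88399e-08 − (-3.38684e-05)) = -4.69855e-08.
Partial sum through k=2: 0.00410493.
Correction k=3: B_{6}/6! · (f^{(5)}(34) − f^{(5)}(11)) = 1/30240 · (-1.41114e-09 − (-1.17560e-05)) = 3.88709e-10.

S_3 ≈ 0.00410493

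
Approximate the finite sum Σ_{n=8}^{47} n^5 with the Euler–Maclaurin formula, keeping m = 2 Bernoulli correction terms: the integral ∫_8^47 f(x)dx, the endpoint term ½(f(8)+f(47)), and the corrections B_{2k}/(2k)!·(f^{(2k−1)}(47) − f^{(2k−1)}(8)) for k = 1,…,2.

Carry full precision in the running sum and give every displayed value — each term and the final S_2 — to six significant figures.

Integral: ∫_8^47 x^5 dx = 1.79649e+09.
Endpoint term: (f(8) + f(47))/2 = (32768.0 + 2.29345e+08)/2 = 1.14689e+08.
Integral + boundary = 1.91118e+09.
k=1: B_{2}/(2)! × [f^{(1)}(47) − f^{(1)}(8)] = 1/12 × (2.43984e+07 − 20480.0) = 2.03149e+06.
Partial sum through k=1: 1.91321e+09.
k=2: B_{4}/(4)! × [f^{(3)}(47) − f^{(3)}(8)] = −1/720 × (132540 − 3840.00) = -178.750.

S_2 ≈ 1.91321e+09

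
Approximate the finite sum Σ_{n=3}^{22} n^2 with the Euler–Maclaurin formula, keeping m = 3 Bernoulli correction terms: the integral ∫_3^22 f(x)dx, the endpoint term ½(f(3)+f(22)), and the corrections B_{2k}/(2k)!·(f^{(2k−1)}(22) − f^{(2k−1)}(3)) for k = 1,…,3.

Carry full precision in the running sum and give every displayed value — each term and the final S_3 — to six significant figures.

S_3 ≈ 3790.00

∫_3^22 x^2 dx evaluates to 3540.33.
Endpoint term: (f(3) + f(22))/2 = (9.00000 + 484.000)/2 = 246.500.
Integral + boundary = 3786.83.
Order-1 term: 1/12 · (44.0000 − 6.00000) = 3.16667.
Running total after k=1: 3790.00.
Order-2 term: −1/720 · (0.00000 − 0.00000) = 0.00000.
Running total after k=2: 3790.00.
Order-3 term: 1/30240 · (0.00000 − 0.00000) = 0.00000.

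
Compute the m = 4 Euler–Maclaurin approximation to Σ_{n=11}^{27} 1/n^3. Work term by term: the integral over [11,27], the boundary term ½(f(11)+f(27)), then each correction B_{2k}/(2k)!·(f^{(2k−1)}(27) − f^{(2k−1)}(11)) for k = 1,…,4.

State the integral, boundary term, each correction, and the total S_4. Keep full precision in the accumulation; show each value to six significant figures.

∫_11^27 1/x^3 dx evaluates to 0.00344636.
Endpoint term: (f(11) + f(27))/2 = (0.000751315 + 5.08053e-05)/2 = 0.000401060.
So far: 0.00384742.
Correction k=1: B_{2}/2! · (f^{(1)}(27) − f^{(1)}(11)) = 1/12 · (-5.64503e-06 − (-0.000204904)) = 1.66049e-05.
Partial sum through k=1: 0.00386403.
Correction k=2: B_{4}/4! · (f^{(3)}(27) − f^{(3)}(11)) = −1/720 · (-1.54870e-07 − (-3.38684e-05)) = -4.68244e-08.
Partial sum through k=2: 0.00386398.
Correction k=3: B_{6}/6! · (f^{(5)}(27) − f^{(5)}(11)) = 1/30240 · (-8.92258e-09 − (-1.17560e-05)) = 3.88461e-10.
Partial sum through k=3: 0.00386398.
Correction k=4: B_{8}/8! · (f^{(7)}(27) − f^{(7)}(11)) = −1/1209600 · (-8.81242e-10 − (-6.99530e-06)) = -5.78242e-12.

S_4 ≈ 0.00386398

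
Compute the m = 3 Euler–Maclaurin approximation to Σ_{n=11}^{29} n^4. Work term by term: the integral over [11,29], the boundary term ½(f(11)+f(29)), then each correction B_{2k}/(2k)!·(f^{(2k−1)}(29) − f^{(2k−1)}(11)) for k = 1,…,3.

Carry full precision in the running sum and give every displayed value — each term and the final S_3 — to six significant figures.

S_3 ≈ 4.43867e+06

Integral: ∫_11^29 x^4 dx = 4.07002e+06.
Endpoint term: (f(11) + f(29))/2 = (14641.0 + 707281)/2 = 360961.
So far: 4.43098e+06.
k=1: B_{2}/(2)! × [f^{(1)}(29) − f^{(1)}(11)] = 1/12 × (97556.0 − 5324.00) = 7686.00.
After k=1: 4.43867e+06.
k=2: B_{4}/(4)! × [f^{(3)}(29) − f^{(3)}(11)] = −1/720 × (696.000 − 264.000) = -0.600000.
After k=2: 4.43867e+06.
k=3: B_{6}/(6)! × [f^{(5)}(29) − f^{(5)}(11)] = 1/30240 × (0.00000 − 0.00000) = 0.00000.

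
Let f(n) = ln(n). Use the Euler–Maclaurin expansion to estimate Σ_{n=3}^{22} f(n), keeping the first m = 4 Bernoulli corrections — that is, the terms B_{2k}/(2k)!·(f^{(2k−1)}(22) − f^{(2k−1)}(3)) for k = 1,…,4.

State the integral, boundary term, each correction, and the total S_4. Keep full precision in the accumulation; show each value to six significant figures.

∫_3^22 ln(x) dx evaluates to 45.7071.
½[f(3) + f(22)] = ½[1.09861 + 3.09104] = 2.09483.
So far: 47.8019.
k=1: B_{2}/(2)! × [f^{(1)}(22) − f^{(1)}(3)] = 1/12 × (0.0454545 − 0.333333) = -0.0239899.
Running total after k=1: 47.7779.
k=2: B_{4}/(4)! × [f^{(3)}(22) − f^{(3)}(3)] = −1/720 × (0.000187829 − 0.0740741) = 0.000102620.
Running total after k=2: 47.7780.
k=3: B_{6}/(6)! × [f^{(5)}(22) − f^{(5)}(3)] = 1/30240 × (4.65691e-06 − 0.0987654) = -3.26590e-06.
Running total after k=3: 47.7780.
k=4: B_{8}/(8)! × [f^{(7)}(22) − f^{(7)}(3)] = −1/1209600 × (2.88651e-07 − 0.329218) = 2.72171e-07.

S_4 ≈ 47.7780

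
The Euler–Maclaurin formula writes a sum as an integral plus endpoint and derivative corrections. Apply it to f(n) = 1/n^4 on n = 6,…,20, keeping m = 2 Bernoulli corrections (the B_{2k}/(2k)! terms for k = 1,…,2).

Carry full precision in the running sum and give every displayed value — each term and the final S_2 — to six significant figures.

S_2 ≈ 0.00193264

The integral term ∫_6^20 1/x^4 dx = 0.00150154.
Boundary: ½(f(6) + f(20)) = ½(0.000771605 + 6.25000e-06) = 0.000388927.
Running total after boundary: 0.00189047.
Correction k=1: B_{2}/2! · (f^{(1)}(20) − f^{(1)}(6)) = 1/12 · (-1.25000e-06 − (-0.000514403)) = 4.27628e-05.
Partial sum through k=1: 0.00193323.
Correction k=2: B_{4}/4! · (f^{(3)}(20) − f^{(3)}(6)) = −1/720 · (-9.37500e-08 − (-0.000428669)) = -5.95244e-07.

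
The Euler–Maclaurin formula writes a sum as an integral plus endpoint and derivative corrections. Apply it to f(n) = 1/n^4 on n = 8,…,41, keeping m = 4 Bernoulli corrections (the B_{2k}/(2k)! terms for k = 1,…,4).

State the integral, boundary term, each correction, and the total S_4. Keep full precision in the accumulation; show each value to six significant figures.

The integral term ∫_8^41 1/x^4 dx = 0.000646205.
Endpoint term: (f(8) + f(41))/2 = (0.000244141 + 3.53887e-07)/2 = 0.000122247.
Running total after boundary: 0.000768452.
Correction k=1: B_{2}/2! · (f^{(1)}(41) − f^{(1)}(8)) = 1/12 · (-3.45256e-08 − (-0.000122070)) = 1.01696e-05.
After k=1: 0.000778622.
Correction k=2: B_{4}/4! · (f^{(3)}(41) − f^{(3)}(8)) = −1/720 · (-6.16161e-10 − (-5.72205e-05)) = -7.94720e-08.
After k=2: 0.000778543.
Correction k=3: B_{6}/6! · (f^{(5)}(41) − f^{(5)}(8)) = 1/30240 · (-2.05265e-11 − (-5.00679e-05)) = 1.65568e-09.
After k=3: 0.000778544.
Correction k=4: B_{8}/8! · (f^{(7)}(41) − f^{(7)}(8)) = −1/1209600 · (-1.09898e-12 − (-7.04080e-05)) = -5.82077e-11.

S_4 ≈ 0.000778544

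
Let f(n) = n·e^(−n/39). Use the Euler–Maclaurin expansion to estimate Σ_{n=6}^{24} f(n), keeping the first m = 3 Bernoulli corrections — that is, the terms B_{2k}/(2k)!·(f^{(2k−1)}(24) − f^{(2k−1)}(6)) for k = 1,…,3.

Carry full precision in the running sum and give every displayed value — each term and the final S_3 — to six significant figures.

S_3 ≈ 185.914

The integral term ∫_6^24 x·e^(−x/39) dx = 176.900.
Boundary: ½(f(6) + f(24)) = ½(5.14442 + 12.9704) = 9.05741.
Running total after boundary: 185.957.
k=1: B_{2}/(2)! × [f^{(1)}(24) − f^{(1)}(6)] = 1/12 × (0.207859 − 0.725496) = -0.0431364.
After k=1: 185.914.
k=2: B_{4}/(4)! × [f^{(3)}(24) − f^{(3)}(6)] = −1/720 × (0.000847288 − 0.00160441) = 1.05155e-06.
After k=2: 185.914.
k=3: B_{6}/(6)! × [f^{(5)}(24) − f^{(5)}(6)] = 1/30240 × (1.02427e-06 − 1.79607e-06) = -2.55226e-11.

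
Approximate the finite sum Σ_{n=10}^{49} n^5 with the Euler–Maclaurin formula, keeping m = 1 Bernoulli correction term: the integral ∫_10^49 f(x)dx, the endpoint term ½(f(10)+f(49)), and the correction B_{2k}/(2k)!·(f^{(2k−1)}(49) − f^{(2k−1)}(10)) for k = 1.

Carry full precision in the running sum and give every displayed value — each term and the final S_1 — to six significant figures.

Integral: ∫_10^49 x^5 dx = 2.30671e+09.
Boundary: ½(f(10) + f(49)) = ½(100000 + 2.82475e+08) = 1.41288e+08.
Integral + boundary = 2.44800e+09.
Correction k=1: B_{2}/2! · (f^{(1)}(49) − f^{(1)}(10)) = 1/12 · (2.88240e+07 − 50000.0) = 2.39783e+06.

S_1 ≈ 2.45040e+09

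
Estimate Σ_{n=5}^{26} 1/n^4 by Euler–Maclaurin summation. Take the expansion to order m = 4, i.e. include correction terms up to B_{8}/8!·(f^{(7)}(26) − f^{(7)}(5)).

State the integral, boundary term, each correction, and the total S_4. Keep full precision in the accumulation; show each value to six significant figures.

The integral term ∫_5^26 1/x^4 dx = 0.00264770.
Boundary: ½(f(5) + f(26)) = ½(0.00160000 + 2.18830e-06) = 0.000801094.
Running total after boundary: 0.00344880.
Correction k=1: B_{2}/2! · (f^{(1)}(26) − f^{(1)}(5)) = 1/12 · (-3.36661e-07 − (-0.00128000)) = 0.000106639.
Partial sum through k=1: 0.00355543.
Correction k=2: B_{4}/4! · (f^{(3)}(26) − f^{(3)}(5)) = −1/720 · (-1.49406e-08 − (-0.00153600)) = -2.13331e-06.
Partial sum through k=2: 0.00355330.
Correction k=3: B_{6}/6! · (f^{(5)}(26) − f^{(5)}(5)) = 1/30240 · (-1.23768e-09 − (-0.00344064)) = 1.13778e-07.
Partial sum through k=3: 0.00355341.
Correction k=4: B_{8}/8! · (f^{(7)}(26) − f^{(7)}(5)) = −1/1209600 · (-1.64780e-10 − (-0.0123863)) = -1.02400e-08.

S_4 ≈ 0.00355340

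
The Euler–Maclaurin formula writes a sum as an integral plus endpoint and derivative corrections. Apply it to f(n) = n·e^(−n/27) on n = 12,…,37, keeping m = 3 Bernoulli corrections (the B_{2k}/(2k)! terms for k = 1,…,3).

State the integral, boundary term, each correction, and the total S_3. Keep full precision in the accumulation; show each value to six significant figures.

S_3 ≈ 244.738

Integral: ∫_12^37 x·e^(−x/27) dx = 236.229.
Boundary: ½(f(12) + f(37)) = ½(7.69416 + 9.39848) = 8.54632.
So far: 244.775.
k=1: B_{2}/(2)! × [f^{(1)}(37) − f^{(1)}(12)] = 1/12 × (-0.0940788 − 0.356211) = -0.0375242.
After k=1: 244.738.
k=2: B_{4}/(4)! × [f^{(3)}(37) − f^{(3)}(12)] = −1/720 × (0.000567828 − 0.00224770) = 2.33315e-06.
After k=2: 244.738.
k=3: B_{6}/(6)! × [f^{(5)}(37) − f^{(5)}(12)] = 1/30240 × (1.73485e-06 − 5.49625e-06) = -1.24385e-10.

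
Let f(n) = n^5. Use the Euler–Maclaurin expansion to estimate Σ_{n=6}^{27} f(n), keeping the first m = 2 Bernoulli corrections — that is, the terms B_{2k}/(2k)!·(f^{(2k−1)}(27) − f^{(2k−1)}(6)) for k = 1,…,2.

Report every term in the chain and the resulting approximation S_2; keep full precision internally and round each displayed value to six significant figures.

Integral: ∫_6^27 x^5 dx = 6.45623e+07.
Boundary: ½(f(6) + f(27)) = ½(7776.00 + 1.43489e+07) = 7.17834e+06.
So far: 7.17406e+07.
Order-1 term: 1/12 · (2.65720e+06 − 6480.00) = 220894.
Partial sum through k=1: 7.19615e+07.
Order-2 term: −1/720 · (43740.0 − 2160.00) = -57.7500.

S_2 ≈ 7.19615e+07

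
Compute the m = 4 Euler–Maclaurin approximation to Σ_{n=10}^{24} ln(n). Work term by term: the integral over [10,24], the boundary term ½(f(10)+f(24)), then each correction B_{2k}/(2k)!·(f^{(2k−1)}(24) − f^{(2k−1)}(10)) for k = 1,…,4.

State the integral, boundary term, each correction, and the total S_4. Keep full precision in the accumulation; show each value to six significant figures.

∫_10^24 ln(x) dx evaluates to 39.2474.
½[f(10) + f(24)] = ½[2.30259 + 3.17805] = 2.74032.
So far: 41.9878.
k=1: B_{2}/(2)! × [f^{(1)}(24) − f^{(1)}(10)] = 1/12 × (0.0416667 − 0.100000) = -0.00486111.
After k=1: 41.9829.
k=2: B_{4}/(4)! × [f^{(3)}(24) − f^{(3)}(10)] = −1/720 × (0.000144676 − 0.00200000) = 2.57684e-06.
After k=2: 41.9829.
k=3: B_{6}/(6)! × [f^{(5)}(24) − f^{(5)}(10)] = 1/30240 × (3.01408e-06 − 0.000240000) = -7.83684e-09.
After k=3: 41.9829.
k=4: B_{8}/(8)! × [f^{(7)}(24) − f^{(7)}(10)] = −1/1209600 × (1.56983e-07 − 7.20000e-05) = 5.93940e-11.

S_4 ≈ 41.9829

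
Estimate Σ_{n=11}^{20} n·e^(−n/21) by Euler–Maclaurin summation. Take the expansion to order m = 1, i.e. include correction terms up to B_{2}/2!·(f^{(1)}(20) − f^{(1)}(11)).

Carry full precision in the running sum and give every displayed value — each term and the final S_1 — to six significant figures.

The integral term ∫_11^20 x·e^(−x/21) dx = 65.8066.
Endpoint term: (f(11) + f(20))/2 = (6.51486 + 7.71643)/2 = 7.11564.
So far: 72.9222.
Order-1 term: 1/12 · (0.0183724 − 0.282029) = -0.0219713.

S_1 ≈ 72.9003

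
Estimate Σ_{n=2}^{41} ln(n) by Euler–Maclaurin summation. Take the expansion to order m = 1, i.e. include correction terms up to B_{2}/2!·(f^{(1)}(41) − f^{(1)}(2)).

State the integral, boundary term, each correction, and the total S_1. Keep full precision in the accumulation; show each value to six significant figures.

The integral term ∫_2^41 ln(x) dx = 111.870.
½[f(2) + f(41)] = ½[0.693147 + 3.71357] = 2.20336.
Running total after boundary: 114.074.
Correction k=1: B_{2}/2! · (f^{(1)}(41) − f^{(1)}(2)) = 1/12 · (0.0243902 − 0.500000) = -0.0396341.

S_1 ≈ 114.034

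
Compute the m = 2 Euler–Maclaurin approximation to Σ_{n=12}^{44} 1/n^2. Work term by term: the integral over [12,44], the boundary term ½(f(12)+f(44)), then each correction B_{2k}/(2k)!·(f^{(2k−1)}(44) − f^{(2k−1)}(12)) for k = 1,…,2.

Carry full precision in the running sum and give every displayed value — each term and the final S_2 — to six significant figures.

S_2 ≈ 0.0644309

∫_12^44 1/x^2 dx evaluates to 0.0606061.
½[f(12) + f(44)] = ½[0.00694444 + 0.000516529] = 0.00373049.
Running total after boundary: 0.0643365.
Order-1 term: 1/12 · (-2.34786e-05 − (-0.00115741)) = 9.44941e-05.
After k=1: 0.0644310.
Order-2 term: −1/720 · (-1.45528e-07 − (-9.64506e-05)) = -1.33757e-07.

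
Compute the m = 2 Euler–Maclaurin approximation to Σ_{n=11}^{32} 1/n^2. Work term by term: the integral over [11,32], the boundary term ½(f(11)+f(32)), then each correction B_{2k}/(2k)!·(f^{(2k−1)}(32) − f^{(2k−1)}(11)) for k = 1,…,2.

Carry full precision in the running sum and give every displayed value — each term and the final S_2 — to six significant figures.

S_2 ≈ 0.0643995

Integral: ∫_11^32 1/x^2 dx = 0.0596591.
½[f(11) + f(32)] = ½[0.00826446 + 0.000976562] = 0.00462051.
Integral + boundary = 0.0642796.
Correction k=1: B_{2}/2! · (f^{(1)}(32) − f^{(1)}(11)) = 1/12 · (-6.10352e-05 − (-0.00150263)) = 0.000120133.
After k=1: 0.0643997.
Correction k=2: B_{4}/4! · (f^{(3)}(32) − f^{(3)}(11)) = −1/720 · (-7.15256e-07 − (-0.000149021)) = -2.05980e-07.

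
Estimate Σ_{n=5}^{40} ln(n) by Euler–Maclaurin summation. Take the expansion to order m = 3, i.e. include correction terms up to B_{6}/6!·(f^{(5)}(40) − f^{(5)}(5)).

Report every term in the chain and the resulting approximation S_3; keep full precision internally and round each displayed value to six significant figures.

Integral: ∫_5^40 ln(x) dx = 104.508.
Boundary: ½(f(5) + f(40)) = ½(1.60944 + 3.68888) = 2.64916.
Integral + boundary = 107.157.
k=1: B_{2}/(2)! × [f^{(1)}(40) − f^{(1)}(5)] = 1/12 × (0.0250000 − 0.200000) = -0.0145833.
After k=1: 107.143.
k=2: B_{4}/(4)! × [f^{(3)}(40) − f^{(3)}(5)] = −1/720 × (3.12500e-05 − 0.0160000) = 2.21788e-05.
After k=2: 107.143.
k=3: B_{6}/(6)! × [f^{(5)}(40) − f^{(5)}(5)] = 1/30240 × (2.34375e-07 − 0.00768000) = -2.53961e-07.

S_3 ≈ 107.143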